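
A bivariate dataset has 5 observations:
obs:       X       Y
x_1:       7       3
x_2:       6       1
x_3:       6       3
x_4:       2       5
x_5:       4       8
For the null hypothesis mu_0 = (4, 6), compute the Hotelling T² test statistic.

Step 1 — sample mean vector:
  mean(X) = (7 + 6 + 6 + 2 + 4) / 5 = 25/5 = 5
  mean(Y) = (3 + 1 + 3 + 5 + 8) / 5 = 20/5 = 4
  x̄ = (5, 4),  deviation x̄ - mu_0 = (5, 4) - (4, 6) = (1, -2).

Step 2 — sample covariance matrix, S[i,j] = (1/(n-1)) · Σ_k (x_{k,i} - mean_i) · (x_{k,j} - mean_j), divisor n-1 = 4:
  S[X,X] = ((2)·(2) + (1)·(1) + (1)·(1) + (-3)·(-3) + (-1)·(-1)) / 4 = 16/4 = 4
  S[X,Y] = ((2)·(-1) + (1)·(-3) + (1)·(-1) + (-3)·(1) + (-1)·(4)) / 4 = -13/4 = -3.25
  S[Y,Y] = ((-1)·(-1) + (-3)·(-3) + (-1)·(-1) + (1)·(1) + (4)·(4)) / 4 = 28/4 = 7
  S = [[4, -3.25],
 [-3.25, 7]].

Step 3 — invert S. det(S) = 4·7 - (-3.25)² = 17.4375.
  S^{-1} = (1/det) · [[d, -b], [-b, a]] = [[0.4014, 0.1864],
 [0.1864, 0.2294]].

Step 4 — quadratic form (x̄ - mu_0)^T · S^{-1} · (x̄ - mu_0):
  S^{-1} · (x̄ - mu_0) = (0.0287, -0.2724),
  (x̄ - mu_0)^T · [...] = (1)·(0.0287) + (-2)·(-0.2724) = 0.5735.

Step 5 — scale by n: T² = 5 · 0.5735 = 2.8674.

T² ≈ 2.8674


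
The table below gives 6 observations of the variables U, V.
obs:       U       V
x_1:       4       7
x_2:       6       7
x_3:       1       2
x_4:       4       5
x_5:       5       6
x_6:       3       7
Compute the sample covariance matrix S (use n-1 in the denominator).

Step 1 — column means:
  mean(U) = (4 + 6 + 1 + 4 + 5 + 3) / 6 = 23/6 = 3.8333
  mean(V) = (7 + 7 + 2 + 5 + 6 + 7) / 6 = 34/6 = 5.6667

Step 2 — sample covariance S[i,j] = (1/(n-1)) · Σ_k (x_{k,i} - mean_i) · (x_{k,j} - mean_j), with n-1 = 5.
  S[U,U] = ((0.1667)·(0.1667) + (2.1667)·(2.1667) + (-2.8333)·(-2.8333) + (0.1667)·(0.1667) + (1.1667)·(1.1667) + (-0.8333)·(-0.8333)) / 5 = 14.8333/5 = 2.9667
  S[U,V] = ((0.1667)·(1.3333) + (2.1667)·(1.3333) + (-2.8333)·(-3.6667) + (0.1667)·(-0.6667) + (1.1667)·(0.3333) + (-0.8333)·(1.3333)) / 5 = 12.6667/5 = 2.5333
  S[V,V] = ((1.3333)·(1.3333) + (1.3333)·(1.3333) + (-3.6667)·(-3.6667) + (-0.6667)·(-0.6667) + (0.3333)·(0.3333) + (1.3333)·(1.3333)) / 5 = 19.3333/5 = 3.8667

S is symmetric (S[j,i] = S[i,j]). Assembling:

S = [[2.9667, 2.5333],
 [2.5333, 3.8667]]


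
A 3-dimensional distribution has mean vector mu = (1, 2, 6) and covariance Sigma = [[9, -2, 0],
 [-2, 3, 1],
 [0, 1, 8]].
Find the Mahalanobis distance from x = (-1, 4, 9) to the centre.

Step 1 — centre the observation: (x - mu) = (-2, 2, 3).

Step 2 — invert Sigma (cofactor / det for 3×3, or solve directly):
  Sigma^{-1} = [[0.1314, 0.0914, -0.0114],
 [0.0914, 0.4114, -0.0514],
 [-0.0114, -0.0514, 0.1314]].

Step 3 — form the quadratic (x - mu)^T · Sigma^{-1} · (x - mu):
  Sigma^{-1} · (x - mu) = (-0.1143, 0.4857, 0.3143).
  (x - mu)^T · [Sigma^{-1} · (x - mu)] = (-2)·(-0.1143) + (2)·(0.4857) + (3)·(0.3143) = 2.1429.

Step 4 — take square root: d = √(2.1429) ≈ 1.4639.

d(x, mu) = √(2.1429) ≈ 1.4639


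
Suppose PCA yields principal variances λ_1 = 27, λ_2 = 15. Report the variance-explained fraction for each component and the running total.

Step 1 — total variance = trace(Sigma) = Σ λ_i = 27 + 15 = 42.

Step 2 — fraction explained by component i = λ_i / Σ λ:
  PC1: 27/42 = 0.6429
  PC2: 15/42 = 0.3571

Step 3 — cumulative fraction after k components = (λ_1 + ... + λ_k) / Σ λ:
  k = 1: 27/42 = 0.6429
  k = 2: (27 + 15)/42 = 42/42 = 1

Summary (fraction, with percent):

explained: PC1 0.6429 (64.29%), PC2 0.3571 (35.71%);  cumulative: 0.6429, 1


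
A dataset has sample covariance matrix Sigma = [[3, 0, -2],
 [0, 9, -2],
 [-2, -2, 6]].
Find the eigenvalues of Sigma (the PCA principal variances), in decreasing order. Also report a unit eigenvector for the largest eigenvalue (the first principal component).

Step 1 — characteristic polynomial p(λ) = det(λI - Sigma) = λ³ - tr·λ² + c_1·λ - det, where tr = trace, c_1 = sum of the principal 2×2 minors, det = det(Sigma):
  tr = 3 + 9 + 6 = 18,
  c_1 = (3·9 - (0)²) + (3·6 - (-2)²) + (9·6 - (-2)²) = 27 + 14 + 50 = 91,
  det = 3·(9·6 - (-2)²) - (0)·((0)·6 - (-2)·(-2)) + (-2)·((0)·(-2) - 9·(-2)) = 3·(50) - (0)·(-4) + (-2)·(18) = 114.
  So p(λ) = λ³ - 18λ² + 91λ - 114.
Step 2 — look for an integer root (rational root theorem: any rational root is an integer divisor of 114). Testing λ = 6:
  p(6) = 216 - 648 + 546 - 114 = 0  ✓
  Dividing out (λ - 6): p(λ) = (λ - 6)(λ² - 12λ + 19).
Step 3 — remaining eigenvalues from the quadratic λ² - 12λ + 19 = 0:
  Δ = 12² - 4·19 = 144 - 76 = 68,  λ = (12 ± √68)/2 = (12 ± 8.2462)/2 ≈ 10.1231 or 1.8769.
  Sorted: λ_1 = 10.1231,  λ_2 = 6,  λ_3 = 1.8769  (check: sum = 18 = tr ✓).

Step 4 — unit eigenvector for λ_1 ≈ 10.1231: v spans the null space of (Sigma - λ_1 I), whose rows are
  r_1 = (-7.1231, 0, -2),  r_2 = (0, -1.1231, -2),  r_3 = (-2, -2, -4.1231).
  v is orthogonal to every row, so take v ∝ r_1 × r_2 = ((0)·(-2) - (-2)·(-1.1231), (-2)·(0) - (-7.1231)·(-2), (-7.1231)·(-1.1231) - (0)·(0)) ≈ (-2.2462, -14.2462, 8).
  Rescale (multiply by -1 so the first nonzero entry is positive): u = (2.2462, 14.2462, -8).
  ||u|| = √((2.2462)² + (14.2462)² + (-8)²) = √(272) ≈ 16.4924,  v_1 = u/||u|| ≈ (0.1362, 0.8638, -0.4851) (||v_1|| = 1).

λ_1 = 10.1231,  λ_2 = 6,  λ_3 = 1.8769;  v_1 ≈ (0.1362, 0.8638, -0.4851)


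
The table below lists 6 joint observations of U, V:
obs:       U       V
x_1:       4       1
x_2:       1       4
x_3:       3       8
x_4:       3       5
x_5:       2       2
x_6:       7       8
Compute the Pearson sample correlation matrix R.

Step 1 — column means:
  mean(U) = (4 + 1 + 3 + 3 + 2 + 7) / 6 = 20/6 = 3.3333
  mean(V) = (1 + 4 + 8 + 5 + 2 + 8) / 6 = 28/6 = 4.6667

Step 2 — sample variances and covariances s[i,j] = (1/(n-1)) · Σ_k (x_{k,i} - mean_i) · (x_{k,j} - mean_j), with n-1 = 5:
  s[U,U] = ((0.6667)·(0.6667) + (-2.3333)·(-2.3333) + (-0.3333)·(-0.3333) + (-0.3333)·(-0.3333) + (-1.3333)·(-1.3333) + (3.6667)·(3.6667)) / 5 = 21.3333/5 = 4.2667
  s[U,V] = ((0.6667)·(-3.6667) + (-2.3333)·(-0.6667) + (-0.3333)·(3.3333) + (-0.3333)·(0.3333) + (-1.3333)·(-2.6667) + (3.6667)·(3.3333)) / 5 = 13.6667/5 = 2.7333
  s[V,V] = ((-3.6667)·(-3.6667) + (-0.6667)·(-0.6667) + (3.3333)·(3.3333) + (0.3333)·(0.3333) + (-2.6667)·(-2.6667) + (3.3333)·(3.3333)) / 5 = 43.3333/5 = 8.6667
  Sample standard deviations s_i = √(s[i,i]):
  s(U) = √(4.2667) = 2.0656
  s(V) = √(8.6667) = 2.9439

Step 3 — r_{ij} = s_{ij} / (s_i · s_j):
  r[U,U] = 1 (diagonal).
  r[U,V] = 2.7333 / (2.0656 · 2.9439) = 2.7333 / 6.0809 = 0.4495
  r[V,V] = 1 (diagonal).

R is symmetric with unit diagonal. Assembling:

R = [[1, 0.4495],
 [0.4495, 1]]


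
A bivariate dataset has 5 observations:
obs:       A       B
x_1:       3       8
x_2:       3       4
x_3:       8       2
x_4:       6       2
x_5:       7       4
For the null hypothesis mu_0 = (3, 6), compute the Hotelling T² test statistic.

Step 1 — sample mean vector:
  mean(A) = (3 + 3 + 8 + 6 + 7) / 5 = 27/5 = 5.4
  mean(B) = (8 + 4 + 2 + 2 + 4) / 5 = 20/5 = 4
  x̄ = (5.4, 4),  deviation x̄ - mu_0 = (5.4, 4) - (3, 6) = (2.4, -2).

Step 2 — sample covariance matrix, S[i,j] = (1/(n-1)) · Σ_k (x_{k,i} - mean_i) · (x_{k,j} - mean_j), divisor n-1 = 4:
  S[A,A] = ((-2.4)·(-2.4) + (-2.4)·(-2.4) + (2.6)·(2.6) + (0.6)·(0.6) + (1.6)·(1.6)) / 4 = 21.2/4 = 5.3
  S[A,B] = ((-2.4)·(4) + (-2.4)·(0) + (2.6)·(-2) + (0.6)·(-2) + (1.6)·(0)) / 4 = -16/4 = -4
  S[B,B] = ((4)·(4) + (0)·(0) + (-2)·(-2) + (-2)·(-2) + (0)·(0)) / 4 = 24/4 = 6
  S = [[5.3, -4],
 [-4, 6]].

Step 3 — invert S. det(S) = 5.3·6 - (-4)² = 15.8.
  S^{-1} = (1/det) · [[d, -b], [-b, a]] = [[0.3797, 0.2532],
 [0.2532, 0.3354]].

Step 4 — quadratic form (x̄ - mu_0)^T · S^{-1} · (x̄ - mu_0):
  S^{-1} · (x̄ - mu_0) = (0.4051, -0.0633),
  (x̄ - mu_0)^T · [...] = (2.4)·(0.4051) + (-2)·(-0.0633) = 1.0987.

Step 5 — scale by n: T² = 5 · 1.0987 = 5.4937.

T² ≈ 5.4937


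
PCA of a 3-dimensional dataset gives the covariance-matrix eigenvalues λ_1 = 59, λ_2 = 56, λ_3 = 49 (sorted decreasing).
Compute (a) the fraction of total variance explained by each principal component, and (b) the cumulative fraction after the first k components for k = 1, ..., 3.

Step 1 — total variance = trace(Sigma) = Σ λ_i = 59 + 56 + 49 = 164.

Step 2 — fraction explained by component i = λ_i / Σ λ:
  PC1: 59/164 = 0.3598
  PC2: 56/164 = 0.3415
  PC3: 49/164 = 0.2988

Step 3 — cumulative fraction after k components = (λ_1 + ... + λ_k) / Σ λ:
  k = 1: 59/164 = 0.3598
  k = 2: (59 + 56)/164 = 115/164 = 0.7012
  k = 3: (59 + 56 + 49)/164 = 164/164 = 1

Summary (fraction, with percent):

explained: PC1 0.3598 (35.98%), PC2 0.3415 (34.15%), PC3 0.2988 (29.88%);  cumulative: 0.3598, 0.7012, 1


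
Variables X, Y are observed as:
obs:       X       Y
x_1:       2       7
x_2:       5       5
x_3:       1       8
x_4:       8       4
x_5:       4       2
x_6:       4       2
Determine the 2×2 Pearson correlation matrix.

Step 1 — column means:
  mean(X) = (2 + 5 + 1 + 8 + 4 + 4) / 6 = 24/6 = 4
  mean(Y) = (7 + 5 + 8 + 4 + 2 + 2) / 6 = 28/6 = 4.6667

Step 2 — sample variances and covariances s[i,j] = (1/(n-1)) · Σ_k (x_{k,i} - mean_i) · (x_{k,j} - mean_j), with n-1 = 5:
  s[X,X] = ((-2)·(-2) + (1)·(1) + (-3)·(-3) + (4)·(4) + (0)·(0) + (0)·(0)) / 5 = 30/5 = 6
  s[X,Y] = ((-2)·(2.3333) + (1)·(0.3333) + (-3)·(3.3333) + (4)·(-0.6667) + (0)·(-2.6667) + (0)·(-2.6667)) / 5 = -17/5 = -3.4
  s[Y,Y] = ((2.3333)·(2.3333) + (0.3333)·(0.3333) + (3.3333)·(3.3333) + (-0.6667)·(-0.6667) + (-2.6667)·(-2.6667) + (-2.6667)·(-2.6667)) / 5 = 31.3333/5 = 6.2667
  Sample standard deviations s_i = √(s[i,i]):
  s(X) = √(6) = 2.4495
  s(Y) = √(6.2667) = 2.5033

Step 3 — r_{ij} = s_{ij} / (s_i · s_j):
  r[X,X] = 1 (diagonal).
  r[X,Y] = -3.4 / (2.4495 · 2.5033) = -3.4 / 6.1319 = -0.5545
  r[Y,Y] = 1 (diagonal).

R is symmetric with unit diagonal. Assembling:

R = [[1, -0.5545],
 [-0.5545, 1]]


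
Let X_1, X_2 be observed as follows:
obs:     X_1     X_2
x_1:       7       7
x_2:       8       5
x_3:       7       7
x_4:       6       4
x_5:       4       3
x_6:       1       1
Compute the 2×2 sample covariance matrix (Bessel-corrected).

Step 1 — column means:
  mean(X_1) = (7 + 8 + 7 + 6 + 4 + 1) / 6 = 33/6 = 5.5
  mean(X_2) = (7 + 5 + 7 + 4 + 3 + 1) / 6 = 27/6 = 4.5

Step 2 — sample covariance S[i,j] = (1/(n-1)) · Σ_k (x_{k,i} - mean_i) · (x_{k,j} - mean_j), with n-1 = 5.
  S[X_1,X_1] = ((1.5)·(1.5) + (2.5)·(2.5) + (1.5)·(1.5) + (0.5)·(0.5) + (-1.5)·(-1.5) + (-4.5)·(-4.5)) / 5 = 33.5/5 = 6.7
  S[X_1,X_2] = ((1.5)·(2.5) + (2.5)·(0.5) + (1.5)·(2.5) + (0.5)·(-0.5) + (-1.5)·(-1.5) + (-4.5)·(-3.5)) / 5 = 26.5/5 = 5.3
  S[X_2,X_2] = ((2.5)·(2.5) + (0.5)·(0.5) + (2.5)·(2.5) + (-0.5)·(-0.5) + (-1.5)·(-1.5) + (-3.5)·(-3.5)) / 5 = 27.5/5 = 5.5

S is symmetric (S[j,i] = S[i,j]). Assembling:

S = [[6.7, 5.3],
 [5.3, 5.5]]


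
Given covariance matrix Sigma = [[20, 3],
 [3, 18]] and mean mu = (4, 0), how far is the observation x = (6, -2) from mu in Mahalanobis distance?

Step 1 — centre the observation: (x - mu) = (2, -2).

Step 2 — invert Sigma. det(Sigma) = 20·18 - (3)² = 351.
  Sigma^{-1} = (1/det) · [[d, -b], [-b, a]] = [[0.0513, -0.0085],
 [-0.0085, 0.057]].

Step 3 — form the quadratic (x - mu)^T · Sigma^{-1} · (x - mu):
  Sigma^{-1} · (x - mu) = (0.1197, -0.1311).
  (x - mu)^T · [Sigma^{-1} · (x - mu)] = (2)·(0.1197) + (-2)·(-0.1311) = 0.5014.

Step 4 — take square root: d = √(0.5014) ≈ 0.7081.

d(x, mu) = √(0.5014) ≈ 0.7081


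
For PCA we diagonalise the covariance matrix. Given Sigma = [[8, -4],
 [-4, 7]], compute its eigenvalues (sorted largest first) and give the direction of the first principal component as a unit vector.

Step 1 — characteristic polynomial of 2×2 Sigma:
  det(Sigma - λI) = λ² - trace · λ + det = 0.
  trace = 8 + 7 = 15, det = 8·7 - (-4)² = 40.
Step 2 — discriminant:
  Δ = trace² - 4·det = 225 - 160 = 65.
Step 3 — eigenvalues:
  λ = (trace ± √Δ)/2 = (15 ± 8.0623)/2,
  λ_1 = 11.5311,  λ_2 = 3.4689.

Step 4 — unit eigenvector for λ_1: solve (Sigma - λ_1 I)v = 0. First row:
  (8 - 11.5311)·v_x + (-4)·v_y = 0, i.e. (-3.5311)·v_x + (-4)·v_y = 0,
  so v ∝ (b, λ_1 - a) = (-4, 3.5311); multiply by -1 so the first entry is positive: u = (4, -3.5311).
  ||u|| = √((4)² + (-3.5311)²) = √(28.4689) ≈ 5.3356,
  v_1 = u/||u|| ≈ (0.7497, -0.6618) (||v_1|| = 1).

λ_1 = 11.5311,  λ_2 = 3.4689;  v_1 ≈ (0.7497, -0.6618)


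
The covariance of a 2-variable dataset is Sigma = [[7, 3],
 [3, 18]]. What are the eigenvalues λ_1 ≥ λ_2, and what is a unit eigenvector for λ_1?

Step 1 — characteristic polynomial of 2×2 Sigma:
  det(Sigma - λI) = λ² - trace · λ + det = 0.
  trace = 7 + 18 = 25, det = 7·18 - (3)² = 117.
Step 2 — discriminant:
  Δ = trace² - 4·det = 625 - 468 = 157.
Step 3 — eigenvalues:
  λ = (trace ± √Δ)/2 = (25 ± 12.53)/2,
  λ_1 = 18.765,  λ_2 = 6.235.

Step 4 — unit eigenvector for λ_1: solve (Sigma - λ_1 I)v = 0. First row:
  (7 - 18.765)·v_x + (3)·v_y = 0, i.e. (-11.765)·v_x + (3)·v_y = 0,
  so v ∝ (b, λ_1 - a) = (3, 11.765) = u.
  ||u|| = √((3)² + (11.765)²) = √(147.4148) ≈ 12.1414,
  v_1 = u/||u|| ≈ (0.2471, 0.969) (||v_1|| = 1).

λ_1 = 18.765,  λ_2 = 6.235;  v_1 ≈ (0.2471, 0.969)


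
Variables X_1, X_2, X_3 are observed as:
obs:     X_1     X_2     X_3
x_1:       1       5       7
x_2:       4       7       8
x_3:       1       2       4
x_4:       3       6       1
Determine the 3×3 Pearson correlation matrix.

Step 1 — column means:
  mean(X_1) = (1 + 4 + 1 + 3) / 4 = 9/4 = 2.25
  mean(X_2) = (5 + 7 + 2 + 6) / 4 = 20/4 = 5
  mean(X_3) = (7 + 8 + 4 + 1) / 4 = 20/4 = 5

Step 2 — sample variances and covariances s[i,j] = (1/(n-1)) · Σ_k (x_{k,i} - mean_i) · (x_{k,j} - mean_j), with n-1 = 3:
  s[X_1,X_1] = ((-1.25)·(-1.25) + (1.75)·(1.75) + (-1.25)·(-1.25) + (0.75)·(0.75)) / 3 = 6.75/3 = 2.25
  s[X_1,X_2] = ((-1.25)·(0) + (1.75)·(2) + (-1.25)·(-3) + (0.75)·(1)) / 3 = 8/3 = 2.6667
  s[X_1,X_3] = ((-1.25)·(2) + (1.75)·(3) + (-1.25)·(-1) + (0.75)·(-4)) / 3 = 1/3 = 0.3333
  s[X_2,X_2] = ((0)·(0) + (2)·(2) + (-3)·(-3) + (1)·(1)) / 3 = 14/3 = 4.6667
  s[X_2,X_3] = ((0)·(2) + (2)·(3) + (-3)·(-1) + (1)·(-4)) / 3 = 5/3 = 1.6667
  s[X_3,X_3] = ((2)·(2) + (3)·(3) + (-1)·(-1) + (-4)·(-4)) / 3 = 30/3 = 10
  Sample standard deviations s_i = √(s[i,i]):
  s(X_1) = √(2.25) = 1.5
  s(X_2) = √(4.6667) = 2.1602
  s(X_3) = √(10) = 3.1623

Step 3 — r_{ij} = s_{ij} / (s_i · s_j):
  r[X_1,X_1] = 1 (diagonal).
  r[X_1,X_2] = 2.6667 / (1.5 · 2.1602) = 2.6667 / 3.2404 = 0.823
  r[X_1,X_3] = 0.3333 / (1.5 · 3.1623) = 0.3333 / 4.7434 = 0.0703
  r[X_2,X_2] = 1 (diagonal).
  r[X_2,X_3] = 1.6667 / (2.1602 · 3.1623) = 1.6667 / 6.8313 = 0.244
  r[X_3,X_3] = 1 (diagonal).

R is symmetric with unit diagonal. Assembling:

R = [[1, 0.823, 0.0703],
 [0.823, 1, 0.244],
 [0.0703, 0.244, 1]]


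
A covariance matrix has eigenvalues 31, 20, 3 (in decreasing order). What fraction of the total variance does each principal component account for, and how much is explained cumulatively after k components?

Step 1 — total variance = trace(Sigma) = Σ λ_i = 31 + 20 + 3 = 54.

Step 2 — fraction explained by component i = λ_i / Σ λ:
  PC1: 31/54 = 0.5741
  PC2: 20/54 = 0.3704
  PC3: 3/54 = 0.0556

Step 3 — cumulative fraction after k components = (λ_1 + ... + λ_k) / Σ λ:
  k = 1: 31/54 = 0.5741
  k = 2: (31 + 20)/54 = 51/54 = 0.9444
  k = 3: (31 + 20 + 3)/54 = 54/54 = 1

Summary (fraction, with percent):

explained: PC1 0.5741 (57.41%), PC2 0.3704 (37.04%), PC3 0.0556 (5.56%);  cumulative: 0.5741, 0.9444, 1


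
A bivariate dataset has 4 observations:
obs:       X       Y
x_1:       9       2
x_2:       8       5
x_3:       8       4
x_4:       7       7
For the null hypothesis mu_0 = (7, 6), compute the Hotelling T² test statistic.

Step 1 — sample mean vector:
  mean(X) = (9 + 8 + 8 + 7) / 4 = 32/4 = 8
  mean(Y) = (2 + 5 + 4 + 7) / 4 = 18/4 = 4.5
  x̄ = (8, 4.5),  deviation x̄ - mu_0 = (8, 4.5) - (7, 6) = (1, -1.5).

Step 2 — sample covariance matrix, S[i,j] = (1/(n-1)) · Σ_k (x_{k,i} - mean_i) · (x_{k,j} - mean_j), divisor n-1 = 3:
  S[X,X] = ((1)·(1) + (0)·(0) + (0)·(0) + (-1)·(-1)) / 3 = 2/3 = 0.6667
  S[X,Y] = ((1)·(-2.5) + (0)·(0.5) + (0)·(-0.5) + (-1)·(2.5)) / 3 = -5/3 = -1.6667
  S[Y,Y] = ((-2.5)·(-2.5) + (0.5)·(0.5) + (-0.5)·(-0.5) + (2.5)·(2.5)) / 3 = 13/3 = 4.3333
  S = [[0.6667, -1.6667],
 [-1.6667, 4.3333]].

Step 3 — invert S. det(S) = 0.6667·4.3333 - (-1.6667)² = 0.1111.
  S^{-1} = (1/det) · [[d, -b], [-b, a]] = [[39, 15],
 [15, 6]].

Step 4 — quadratic form (x̄ - mu_0)^T · S^{-1} · (x̄ - mu_0):
  S^{-1} · (x̄ - mu_0) = (16.5, 6),
  (x̄ - mu_0)^T · [...] = (1)·(16.5) + (-1.5)·(6) = 7.5.

Step 5 — scale by n: T² = 4 · 7.5 = 30.

T² ≈ 30


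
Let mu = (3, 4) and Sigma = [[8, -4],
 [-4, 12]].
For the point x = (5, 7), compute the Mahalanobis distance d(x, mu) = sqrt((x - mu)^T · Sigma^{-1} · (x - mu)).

Step 1 — centre the observation: (x - mu) = (2, 3).

Step 2 — invert Sigma. det(Sigma) = 8·12 - (-4)² = 80.
  Sigma^{-1} = (1/det) · [[d, -b], [-b, a]] = [[0.15, 0.05],
 [0.05, 0.1]].

Step 3 — form the quadratic (x - mu)^T · Sigma^{-1} · (x - mu):
  Sigma^{-1} · (x - mu) = (0.45, 0.4).
  (x - mu)^T · [Sigma^{-1} · (x - mu)] = (2)·(0.45) + (3)·(0.4) = 2.1.

Step 4 — take square root: d = √(2.1) ≈ 1.4491.

d(x, mu) = √(2.1) ≈ 1.4491


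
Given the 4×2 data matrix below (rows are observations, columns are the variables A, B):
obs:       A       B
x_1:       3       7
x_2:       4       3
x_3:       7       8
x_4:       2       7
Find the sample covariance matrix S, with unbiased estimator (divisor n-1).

Step 1 — column means:
  mean(A) = (3 + 4 + 7 + 2) / 4 = 16/4 = 4
  mean(B) = (7 + 3 + 8 + 7) / 4 = 25/4 = 6.25

Step 2 — sample covariance S[i,j] = (1/(n-1)) · Σ_k (x_{k,i} - mean_i) · (x_{k,j} - mean_j), with n-1 = 3.
  S[A,A] = ((-1)·(-1) + (0)·(0) + (3)·(3) + (-2)·(-2)) / 3 = 14/3 = 4.6667
  S[A,B] = ((-1)·(0.75) + (0)·(-3.25) + (3)·(1.75) + (-2)·(0.75)) / 3 = 3/3 = 1
  S[B,B] = ((0.75)·(0.75) + (-3.25)·(-3.25) + (1.75)·(1.75) + (0.75)·(0.75)) / 3 = 14.75/3 = 4.9167

S is symmetric (S[j,i] = S[i,j]). Assembling:

S = [[4.6667, 1],
 [1, 4.9167]]


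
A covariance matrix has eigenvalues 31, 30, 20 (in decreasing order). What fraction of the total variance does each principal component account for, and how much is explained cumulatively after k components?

Step 1 — total variance = trace(Sigma) = Σ λ_i = 31 + 30 + 20 = 81.

Step 2 — fraction explained by component i = λ_i / Σ λ:
  PC1: 31/81 = 0.3827
  PC2: 30/81 = 0.3704
  PC3: 20/81 = 0.2469

Step 3 — cumulative fraction after k components = (λ_1 + ... + λ_k) / Σ λ:
  k = 1: 31/81 = 0.3827
  k = 2: (31 + 30)/81 = 61/81 = 0.7531
  k = 3: (31 + 30 + 20)/81 = 81/81 = 1

Summary (fraction, with percent):

explained: PC1 0.3827 (38.27%), PC2 0.3704 (37.04%), PC3 0.2469 (24.69%);  cumulative: 0.3827, 0.7531, 1


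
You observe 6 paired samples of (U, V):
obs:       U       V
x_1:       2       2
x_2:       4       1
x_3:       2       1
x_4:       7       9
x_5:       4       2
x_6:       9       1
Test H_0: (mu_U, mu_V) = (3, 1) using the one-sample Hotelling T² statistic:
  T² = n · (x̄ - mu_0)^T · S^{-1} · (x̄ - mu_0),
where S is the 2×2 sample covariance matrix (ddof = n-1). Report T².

Step 1 — sample mean vector:
  mean(U) = (2 + 4 + 2 + 7 + 4 + 9) / 6 = 28/6 = 4.6667
  mean(V) = (2 + 1 + 1 + 9 + 2 + 1) / 6 = 16/6 = 2.6667
  x̄ = (4.6667, 2.6667),  deviation x̄ - mu_0 = (4.6667, 2.6667) - (3, 1) = (1.6667, 1.6667).

Step 2 — sample covariance matrix, S[i,j] = (1/(n-1)) · Σ_k (x_{k,i} - mean_i) · (x_{k,j} - mean_j), divisor n-1 = 5:
  S[U,U] = ((-2.6667)·(-2.6667) + (-0.6667)·(-0.6667) + (-2.6667)·(-2.6667) + (2.3333)·(2.3333) + (-0.6667)·(-0.6667) + (4.3333)·(4.3333)) / 5 = 39.3333/5 = 7.8667
  S[U,V] = ((-2.6667)·(-0.6667) + (-0.6667)·(-1.6667) + (-2.6667)·(-1.6667) + (2.3333)·(6.3333) + (-0.6667)·(-0.6667) + (4.3333)·(-1.6667)) / 5 = 15.3333/5 = 3.0667
  S[V,V] = ((-0.6667)·(-0.6667) + (-1.6667)·(-1.6667) + (-1.6667)·(-1.6667) + (6.3333)·(6.3333) + (-0.6667)·(-0.6667) + (-1.6667)·(-1.6667)) / 5 = 49.3333/5 = 9.8667
  S = [[7.8667, 3.0667],
 [3.0667, 9.8667]].

Step 3 — invert S. det(S) = 7.8667·9.8667 - (3.0667)² = 68.2133.
  S^{-1} = (1/det) · [[d, -b], [-b, a]] = [[0.1446, -0.045],
 [-0.045, 0.1153]].

Step 4 — quadratic form (x̄ - mu_0)^T · S^{-1} · (x̄ - mu_0):
  S^{-1} · (x̄ - mu_0) = (0.1661, 0.1173),
  (x̄ - mu_0)^T · [...] = (1.6667)·(0.1661) + (1.6667)·(0.1173) = 0.4724.

Step 5 — scale by n: T² = 6 · 0.4724 = 2.8342.

T² ≈ 2.8342


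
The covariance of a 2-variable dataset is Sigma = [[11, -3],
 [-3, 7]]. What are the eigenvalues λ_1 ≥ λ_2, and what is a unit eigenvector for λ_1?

Step 1 — characteristic polynomial of 2×2 Sigma:
  det(Sigma - λI) = λ² - trace · λ + det = 0.
  trace = 11 + 7 = 18, det = 11·7 - (-3)² = 68.
Step 2 — discriminant:
  Δ = trace² - 4·det = 324 - 272 = 52.
Step 3 — eigenvalues:
  λ = (trace ± √Δ)/2 = (18 ± 7.2111)/2,
  λ_1 = 12.6056,  λ_2 = 5.3944.

Step 4 — unit eigenvector for λ_1: solve (Sigma - λ_1 I)v = 0. First row:
  (11 - 12.6056)·v_x + (-3)·v_y = 0, i.e. (-1.6056)·v_x + (-3)·v_y = 0,
  so v ∝ (b, λ_1 - a) = (-3, 1.6056); multiply by -1 so the first entry is positive: u = (3, -1.6056).
  ||u|| = √((3)² + (-1.6056)²) = √(11.5778) ≈ 3.4026,
  v_1 = u/||u|| ≈ (0.8817, -0.4719) (||v_1|| = 1).

λ_1 = 12.6056,  λ_2 = 5.3944;  v_1 ≈ (0.8817, -0.4719)


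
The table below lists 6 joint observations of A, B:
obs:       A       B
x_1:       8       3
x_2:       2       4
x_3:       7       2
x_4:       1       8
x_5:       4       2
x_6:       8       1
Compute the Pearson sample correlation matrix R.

Step 1 — column means:
  mean(A) = (8 + 2 + 7 + 1 + 4 + 8) / 6 = 30/6 = 5
  mean(B) = (3 + 4 + 2 + 8 + 2 + 1) / 6 = 20/6 = 3.3333

Step 2 — sample variances and covariances s[i,j] = (1/(n-1)) · Σ_k (x_{k,i} - mean_i) · (x_{k,j} - mean_j), with n-1 = 5:
  s[A,A] = ((3)·(3) + (-3)·(-3) + (2)·(2) + (-4)·(-4) + (-1)·(-1) + (3)·(3)) / 5 = 48/5 = 9.6
  s[A,B] = ((3)·(-0.3333) + (-3)·(0.6667) + (2)·(-1.3333) + (-4)·(4.6667) + (-1)·(-1.3333) + (3)·(-2.3333)) / 5 = -30/5 = -6
  s[B,B] = ((-0.3333)·(-0.3333) + (0.6667)·(0.6667) + (-1.3333)·(-1.3333) + (4.6667)·(4.6667) + (-1.3333)·(-1.3333) + (-2.3333)·(-2.3333)) / 5 = 31.3333/5 = 6.2667
  Sample standard deviations s_i = √(s[i,i]):
  s(A) = √(9.6) = 3.0984
  s(B) = √(6.2667) = 2.5033

Step 3 — r_{ij} = s_{ij} / (s_i · s_j):
  r[A,A] = 1 (diagonal).
  r[A,B] = -6 / (3.0984 · 2.5033) = -6 / 7.7563 = -0.7736
  r[B,B] = 1 (diagonal).

R is symmetric with unit diagonal. Assembling:

R = [[1, -0.7736],
 [-0.7736, 1]]


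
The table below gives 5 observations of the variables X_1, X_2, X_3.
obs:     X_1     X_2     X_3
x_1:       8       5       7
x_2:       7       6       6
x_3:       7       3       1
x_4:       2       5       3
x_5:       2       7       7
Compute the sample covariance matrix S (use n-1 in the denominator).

Step 1 — column means:
  mean(X_1) = (8 + 7 + 7 + 2 + 2) / 5 = 26/5 = 5.2
  mean(X_2) = (5 + 6 + 3 + 5 + 7) / 5 = 26/5 = 5.2
  mean(X_3) = (7 + 6 + 1 + 3 + 7) / 5 = 24/5 = 4.8

Step 2 — sample covariance S[i,j] = (1/(n-1)) · Σ_k (x_{k,i} - mean_i) · (x_{k,j} - mean_j), with n-1 = 4.
  S[X_1,X_1] = ((2.8)·(2.8) + (1.8)·(1.8) + (1.8)·(1.8) + (-3.2)·(-3.2) + (-3.2)·(-3.2)) / 4 = 34.8/4 = 8.7
  S[X_1,X_2] = ((2.8)·(-0.2) + (1.8)·(0.8) + (1.8)·(-2.2) + (-3.2)·(-0.2) + (-3.2)·(1.8)) / 4 = -8.2/4 = -2.05
  S[X_1,X_3] = ((2.8)·(2.2) + (1.8)·(1.2) + (1.8)·(-3.8) + (-3.2)·(-1.8) + (-3.2)·(2.2)) / 4 = 0.2/4 = 0.05
  S[X_2,X_2] = ((-0.2)·(-0.2) + (0.8)·(0.8) + (-2.2)·(-2.2) + (-0.2)·(-0.2) + (1.8)·(1.8)) / 4 = 8.8/4 = 2.2
  S[X_2,X_3] = ((-0.2)·(2.2) + (0.8)·(1.2) + (-2.2)·(-3.8) + (-0.2)·(-1.8) + (1.8)·(2.2)) / 4 = 13.2/4 = 3.3
  S[X_3,X_3] = ((2.2)·(2.2) + (1.2)·(1.2) + (-3.8)·(-3.8) + (-1.8)·(-1.8) + (2.2)·(2.2)) / 4 = 28.8/4 = 7.2

S is symmetric (S[j,i] = S[i,j]). Assembling:

S = [[8.7, -2.05, 0.05],
 [-2.05, 2.2, 3.3],
 [0.05, 3.3, 7.2]]


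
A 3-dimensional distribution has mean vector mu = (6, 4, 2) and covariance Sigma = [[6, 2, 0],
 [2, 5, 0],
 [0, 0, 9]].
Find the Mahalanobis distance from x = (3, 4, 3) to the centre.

Step 1 — centre the observation: (x - mu) = (-3, 0, 1).

Step 2 — invert Sigma (cofactor / det for 3×3, or solve directly):
  Sigma^{-1} = [[0.1923, -0.0769, 0],
 [-0.0769, 0.2308, 0],
 [0, 0, 0.1111]].

Step 3 — form the quadratic (x - mu)^T · Sigma^{-1} · (x - mu):
  Sigma^{-1} · (x - mu) = (-0.5769, 0.2308, 0.1111).
  (x - mu)^T · [Sigma^{-1} · (x - mu)] = (-3)·(-0.5769) + (0)·(0.2308) + (1)·(0.1111) = 1.8419.

Step 4 — take square root: d = √(1.8419) ≈ 1.3572.

d(x, mu) = √(1.8419) ≈ 1.3572


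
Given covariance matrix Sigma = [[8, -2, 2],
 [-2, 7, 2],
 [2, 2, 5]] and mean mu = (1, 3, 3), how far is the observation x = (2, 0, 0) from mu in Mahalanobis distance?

Step 1 — centre the observation: (x - mu) = (1, -3, -3).

Step 2 — invert Sigma (cofactor / det for 3×3, or solve directly):
  Sigma^{-1} = [[0.1685, 0.0761, -0.0978],
 [0.0761, 0.1957, -0.1087],
 [-0.0978, -0.1087, 0.2826]].

Step 3 — form the quadratic (x - mu)^T · Sigma^{-1} · (x - mu):
  Sigma^{-1} · (x - mu) = (0.2337, -0.1848, -0.6196).
  (x - mu)^T · [Sigma^{-1} · (x - mu)] = (1)·(0.2337) + (-3)·(-0.1848) + (-3)·(-0.6196) = 2.6467.

Step 4 — take square root: d = √(2.6467) ≈ 1.6269.

d(x, mu) = √(2.6467) ≈ 1.6269


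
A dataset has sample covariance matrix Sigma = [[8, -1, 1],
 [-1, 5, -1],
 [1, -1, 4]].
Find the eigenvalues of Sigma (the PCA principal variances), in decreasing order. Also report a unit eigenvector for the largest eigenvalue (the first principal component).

Step 1 — characteristic polynomial p(λ) = det(λI - Sigma) = λ³ - tr·λ² + c_1·λ - det, where tr = trace, c_1 = sum of the principal 2×2 minors, det = det(Sigma):
  tr = 8 + 5 + 4 = 17,
  c_1 = (8·5 - (-1)²) + (8·4 - (1)²) + (5·4 - (-1)²) = 39 + 31 + 19 = 89,
  det = 8·(5·4 - (-1)²) - (-1)·((-1)·4 - (-1)·(1)) + (1)·((-1)·(-1) - 5·(1)) = 8·(19) - (-1)·(-3) + (1)·(-4) = 145.
  So p(λ) = λ³ - 17λ² + 89λ - 145.
Step 2 — look for an integer root (rational root theorem: any rational root is an integer divisor of 145). Testing λ = 5:
  p(5) = 125 - 425 + 445 - 145 = 0  ✓
  Dividing out (λ - 5): p(λ) = (λ - 5)(λ² - 12λ + 29).
Step 3 — remaining eigenvalues from the quadratic λ² - 12λ + 29 = 0:
  Δ = 12² - 4·29 = 144 - 116 = 28,  λ = (12 ± √28)/2 = (12 ± 5.2915)/2 ≈ 8.6458 or 3.3542.
  Sorted: λ_1 = 8.6458,  λ_2 = 5,  λ_3 = 3.3542  (check: sum = 17 = tr ✓).

Step 4 — unit eigenvector for λ_1 ≈ 8.6458: v spans the null space of (Sigma - λ_1 I), whose rows are
  r_1 = (-0.6458, -1, 1),  r_2 = (-1, -3.6458, -1),  r_3 = (1, -1, -4.6458).
  v is orthogonal to every row, so take v ∝ r_1 × r_2 = ((-1)·(-1) - (1)·(-3.6458), (1)·(-1) - (-0.6458)·(-1), (-0.6458)·(-3.6458) - (-1)·(-1)) ≈ (4.6458, -1.6458, 1.3542).
  Let u = (4.6458, -1.6458, 1.3542).
  ||u|| = √((4.6458)² + (-1.6458)² + (1.3542)²) = √(26.1255) ≈ 5.1113,  v_1 = u/||u|| ≈ (0.9089, -0.322, 0.265) (||v_1|| = 1).

λ_1 = 8.6458,  λ_2 = 5,  λ_3 = 3.3542;  v_1 ≈ (0.9089, -0.322, 0.265)


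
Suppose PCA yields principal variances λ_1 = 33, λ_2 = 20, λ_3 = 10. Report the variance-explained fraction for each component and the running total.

Step 1 — total variance = trace(Sigma) = Σ λ_i = 33 + 20 + 10 = 63.

Step 2 — fraction explained by component i = λ_i / Σ λ:
  PC1: 33/63 = 0.5238
  PC2: 20/63 = 0.3175
  PC3: 10/63 = 0.1587

Step 3 — cumulative fraction after k components = (λ_1 + ... + λ_k) / Σ λ:
  k = 1: 33/63 = 0.5238
  k = 2: (33 + 20)/63 = 53/63 = 0.8413
  k = 3: (33 + 20 + 10)/63 = 63/63 = 1

Summary (fraction, with percent):

explained: PC1 0.5238 (52.38%), PC2 0.3175 (31.75%), PC3 0.1587 (15.87%);  cumulative: 0.5238, 0.8413, 1


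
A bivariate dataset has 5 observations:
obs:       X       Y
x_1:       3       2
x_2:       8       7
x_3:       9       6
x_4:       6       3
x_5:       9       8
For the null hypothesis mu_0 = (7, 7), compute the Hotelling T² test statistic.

Step 1 — sample mean vector:
  mean(X) = (3 + 8 + 9 + 6 + 9) / 5 = 35/5 = 7
  mean(Y) = (2 + 7 + 6 + 3 + 8) / 5 = 26/5 = 5.2
  x̄ = (7, 5.2),  deviation x̄ - mu_0 = (7, 5.2) - (7, 7) = (0, -1.8).

Step 2 — sample covariance matrix, S[i,j] = (1/(n-1)) · Σ_k (x_{k,i} - mean_i) · (x_{k,j} - mean_j), divisor n-1 = 4:
  S[X,X] = ((-4)·(-4) + (1)·(1) + (2)·(2) + (-1)·(-1) + (2)·(2)) / 4 = 26/4 = 6.5
  S[X,Y] = ((-4)·(-3.2) + (1)·(1.8) + (2)·(0.8) + (-1)·(-2.2) + (2)·(2.8)) / 4 = 24/4 = 6
  S[Y,Y] = ((-3.2)·(-3.2) + (1.8)·(1.8) + (0.8)·(0.8) + (-2.2)·(-2.2) + (2.8)·(2.8)) / 4 = 26.8/4 = 6.7
  S = [[6.5, 6],
 [6, 6.7]].

Step 3 — invert S. det(S) = 6.5·6.7 - (6)² = 7.55.
  S^{-1} = (1/det) · [[d, -b], [-b, a]] = [[0.8874, -0.7947],
 [-0.7947, 0.8609]].

Step 4 — quadratic form (x̄ - mu_0)^T · S^{-1} · (x̄ - mu_0):
  S^{-1} · (x̄ - mu_0) = (1.4305, -1.5497),
  (x̄ - mu_0)^T · [...] = (0)·(1.4305) + (-1.8)·(-1.5497) = 2.7894.

Step 5 — scale by n: T² = 5 · 2.7894 = 13.947.

T² ≈ 13.947


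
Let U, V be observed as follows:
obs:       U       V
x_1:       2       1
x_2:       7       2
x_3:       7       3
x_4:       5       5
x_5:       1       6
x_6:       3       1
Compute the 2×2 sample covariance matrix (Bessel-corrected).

Step 1 — column means:
  mean(U) = (2 + 7 + 7 + 5 + 1 + 3) / 6 = 25/6 = 4.1667
  mean(V) = (1 + 2 + 3 + 5 + 6 + 1) / 6 = 18/6 = 3

Step 2 — sample covariance S[i,j] = (1/(n-1)) · Σ_k (x_{k,i} - mean_i) · (x_{k,j} - mean_j), with n-1 = 5.
  S[U,U] = ((-2.1667)·(-2.1667) + (2.8333)·(2.8333) + (2.8333)·(2.8333) + (0.8333)·(0.8333) + (-3.1667)·(-3.1667) + (-1.1667)·(-1.1667)) / 5 = 32.8333/5 = 6.5667
  S[U,V] = ((-2.1667)·(-2) + (2.8333)·(-1) + (2.8333)·(0) + (0.8333)·(2) + (-3.1667)·(3) + (-1.1667)·(-2)) / 5 = -4/5 = -0.8
  S[V,V] = ((-2)·(-2) + (-1)·(-1) + (0)·(0) + (2)·(2) + (3)·(3) + (-2)·(-2)) / 5 = 22/5 = 4.4

S is symmetric (S[j,i] = S[i,j]). Assembling:

S = [[6.5667, -0.8],
 [-0.8, 4.4]]


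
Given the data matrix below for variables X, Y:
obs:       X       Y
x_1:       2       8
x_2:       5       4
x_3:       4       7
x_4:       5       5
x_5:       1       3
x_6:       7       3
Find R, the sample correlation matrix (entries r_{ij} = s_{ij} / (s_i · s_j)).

Step 1 — column means:
  mean(X) = (2 + 5 + 4 + 5 + 1 + 7) / 6 = 24/6 = 4
  mean(Y) = (8 + 4 + 7 + 5 + 3 + 3) / 6 = 30/6 = 5

Step 2 — sample variances and covariances s[i,j] = (1/(n-1)) · Σ_k (x_{k,i} - mean_i) · (x_{k,j} - mean_j), with n-1 = 5:
  s[X,X] = ((-2)·(-2) + (1)·(1) + (0)·(0) + (1)·(1) + (-3)·(-3) + (3)·(3)) / 5 = 24/5 = 4.8
  s[X,Y] = ((-2)·(3) + (1)·(-1) + (0)·(2) + (1)·(0) + (-3)·(-2) + (3)·(-2)) / 5 = -7/5 = -1.4
  s[Y,Y] = ((3)·(3) + (-1)·(-1) + (2)·(2) + (0)·(0) + (-2)·(-2) + (-2)·(-2)) / 5 = 22/5 = 4.4
  Sample standard deviations s_i = √(s[i,i]):
  s(X) = √(4.8) = 2.1909
  s(Y) = √(4.4) = 2.0976

Step 3 — r_{ij} = s_{ij} / (s_i · s_j):
  r[X,X] = 1 (diagonal).
  r[X,Y] = -1.4 / (2.1909 · 2.0976) = -1.4 / 4.5957 = -0.3046
  r[Y,Y] = 1 (diagonal).

R is symmetric with unit diagonal. Assembling:

R = [[1, -0.3046],
 [-0.3046, 1]]


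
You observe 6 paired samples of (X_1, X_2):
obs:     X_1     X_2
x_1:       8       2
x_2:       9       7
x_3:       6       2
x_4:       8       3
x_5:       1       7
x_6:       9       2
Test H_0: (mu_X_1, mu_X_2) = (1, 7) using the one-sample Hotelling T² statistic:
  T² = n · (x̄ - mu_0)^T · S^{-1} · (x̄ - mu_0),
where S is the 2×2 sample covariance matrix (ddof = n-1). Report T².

Step 1 — sample mean vector:
  mean(X_1) = (8 + 9 + 6 + 8 + 1 + 9) / 6 = 41/6 = 6.8333
  mean(X_2) = (2 + 7 + 2 + 3 + 7 + 2) / 6 = 23/6 = 3.8333
  x̄ = (6.8333, 3.8333),  deviation x̄ - mu_0 = (6.8333, 3.8333) - (1, 7) = (5.8333, -3.1667).

Step 2 — sample covariance matrix, S[i,j] = (1/(n-1)) · Σ_k (x_{k,i} - mean_i) · (x_{k,j} - mean_j), divisor n-1 = 5:
  S[X_1,X_1] = ((1.1667)·(1.1667) + (2.1667)·(2.1667) + (-0.8333)·(-0.8333) + (1.1667)·(1.1667) + (-5.8333)·(-5.8333) + (2.1667)·(2.1667)) / 5 = 46.8333/5 = 9.3667
  S[X_1,X_2] = ((1.1667)·(-1.8333) + (2.1667)·(3.1667) + (-0.8333)·(-1.8333) + (1.1667)·(-0.8333) + (-5.8333)·(3.1667) + (2.1667)·(-1.8333)) / 5 = -17.1667/5 = -3.4333
  S[X_2,X_2] = ((-1.8333)·(-1.8333) + (3.1667)·(3.1667) + (-1.8333)·(-1.8333) + (-0.8333)·(-0.8333) + (3.1667)·(3.1667) + (-1.8333)·(-1.8333)) / 5 = 30.8333/5 = 6.1667
  S = [[9.3667, -3.4333],
 [-3.4333, 6.1667]].

Step 3 — invert S. det(S) = 9.3667·6.1667 - (-3.4333)² = 45.9733.
  S^{-1} = (1/det) · [[d, -b], [-b, a]] = [[0.1341, 0.0747],
 [0.0747, 0.2037]].

Step 4 — quadratic form (x̄ - mu_0)^T · S^{-1} · (x̄ - mu_0):
  S^{-1} · (x̄ - mu_0) = (0.546, -0.2095),
  (x̄ - mu_0)^T · [...] = (5.8333)·(0.546) + (-3.1667)·(-0.2095) = 3.8484.

Step 5 — scale by n: T² = 6 · 3.8484 = 23.0902.

T² ≈ 23.0902


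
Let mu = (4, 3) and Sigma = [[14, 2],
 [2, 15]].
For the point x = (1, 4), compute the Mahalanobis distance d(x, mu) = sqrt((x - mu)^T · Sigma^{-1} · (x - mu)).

Step 1 — centre the observation: (x - mu) = (-3, 1).

Step 2 — invert Sigma. det(Sigma) = 14·15 - (2)² = 206.
  Sigma^{-1} = (1/det) · [[d, -b], [-b, a]] = [[0.0728, -0.0097],
 [-0.0097, 0.068]].

Step 3 — form the quadratic (x - mu)^T · Sigma^{-1} · (x - mu):
  Sigma^{-1} · (x - mu) = (-0.2282, 0.0971).
  (x - mu)^T · [Sigma^{-1} · (x - mu)] = (-3)·(-0.2282) + (1)·(0.0971) = 0.7816.

Step 4 — take square root: d = √(0.7816) ≈ 0.8841.

d(x, mu) = √(0.7816) ≈ 0.8841


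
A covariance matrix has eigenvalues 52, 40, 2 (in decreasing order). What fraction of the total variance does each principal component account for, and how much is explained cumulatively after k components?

Step 1 — total variance = trace(Sigma) = Σ λ_i = 52 + 40 + 2 = 94.

Step 2 — fraction explained by component i = λ_i / Σ λ:
  PC1: 52/94 = 0.5532
  PC2: 40/94 = 0.4255
  PC3: 2/94 = 0.0213

Step 3 — cumulative fraction after k components = (λ_1 + ... + λ_k) / Σ λ:
  k = 1: 52/94 = 0.5532
  k = 2: (52 + 40)/94 = 92/94 = 0.9787
  k = 3: (52 + 40 + 2)/94 = 94/94 = 1

Summary (fraction, with percent):

explained: PC1 0.5532 (55.32%), PC2 0.4255 (42.55%), PC3 0.0213 (2.13%);  cumulative: 0.5532, 0.9787, 1


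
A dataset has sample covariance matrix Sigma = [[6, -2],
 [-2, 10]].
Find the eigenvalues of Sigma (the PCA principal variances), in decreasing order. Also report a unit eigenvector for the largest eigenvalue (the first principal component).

Step 1 — characteristic polynomial of 2×2 Sigma:
  det(Sigma - λI) = λ² - trace · λ + det = 0.
  trace = 6 + 10 = 16, det = 6·10 - (-2)² = 56.
Step 2 — discriminant:
  Δ = trace² - 4·det = 256 - 224 = 32.
Step 3 — eigenvalues:
  λ = (trace ± √Δ)/2 = (16 ± 5.6569)/2,
  λ_1 = 10.8284,  λ_2 = 5.1716.

Step 4 — unit eigenvector for λ_1: solve (Sigma - λ_1 I)v = 0. First row:
  (6 - 10.8284)·v_x + (-2)·v_y = 0, i.e. (-4.8284)·v_x + (-2)·v_y = 0,
  so v ∝ (b, λ_1 - a) = (-2, 4.8284); multiply by -1 so the first entry is positive: u = (2, -4.8284).
  ||u|| = √((2)² + (-4.8284)²) = √(27.3137) ≈ 5.2263,
  v_1 = u/||u|| ≈ (0.3827, -0.9239) (||v_1|| = 1).

λ_1 = 10.8284,  λ_2 = 5.1716;  v_1 ≈ (0.3827, -0.9239)


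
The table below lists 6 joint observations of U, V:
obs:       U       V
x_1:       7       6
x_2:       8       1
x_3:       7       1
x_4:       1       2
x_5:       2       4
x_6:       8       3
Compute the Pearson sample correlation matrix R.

Step 1 — column means:
  mean(U) = (7 + 8 + 7 + 1 + 2 + 8) / 6 = 33/6 = 5.5
  mean(V) = (6 + 1 + 1 + 2 + 4 + 3) / 6 = 17/6 = 2.8333

Step 2 — sample variances and covariances s[i,j] = (1/(n-1)) · Σ_k (x_{k,i} - mean_i) · (x_{k,j} - mean_j), with n-1 = 5:
  s[U,U] = ((1.5)·(1.5) + (2.5)·(2.5) + (1.5)·(1.5) + (-4.5)·(-4.5) + (-3.5)·(-3.5) + (2.5)·(2.5)) / 5 = 49.5/5 = 9.9
  s[U,V] = ((1.5)·(3.1667) + (2.5)·(-1.8333) + (1.5)·(-1.8333) + (-4.5)·(-0.8333) + (-3.5)·(1.1667) + (2.5)·(0.1667)) / 5 = -2.5/5 = -0.5
  s[V,V] = ((3.1667)·(3.1667) + (-1.8333)·(-1.8333) + (-1.8333)·(-1.8333) + (-0.8333)·(-0.8333) + (1.1667)·(1.1667) + (0.1667)·(0.1667)) / 5 = 18.8333/5 = 3.7667
  Sample standard deviations s_i = √(s[i,i]):
  s(U) = √(9.9) = 3.1464
  s(V) = √(3.7667) = 1.9408

Step 3 — r_{ij} = s_{ij} / (s_i · s_j):
  r[U,U] = 1 (diagonal).
  r[U,V] = -0.5 / (3.1464 · 1.9408) = -0.5 / 6.1066 = -0.0819
  r[V,V] = 1 (diagonal).

R is symmetric with unit diagonal. Assembling:

R = [[1, -0.0819],
 [-0.0819, 1]]


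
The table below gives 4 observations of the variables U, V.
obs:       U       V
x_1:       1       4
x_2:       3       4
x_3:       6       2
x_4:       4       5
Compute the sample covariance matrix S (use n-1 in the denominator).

Step 1 — column means:
  mean(U) = (1 + 3 + 6 + 4) / 4 = 14/4 = 3.5
  mean(V) = (4 + 4 + 2 + 5) / 4 = 15/4 = 3.75

Step 2 — sample covariance S[i,j] = (1/(n-1)) · Σ_k (x_{k,i} - mean_i) · (x_{k,j} - mean_j), with n-1 = 3.
  S[U,U] = ((-2.5)·(-2.5) + (-0.5)·(-0.5) + (2.5)·(2.5) + (0.5)·(0.5)) / 3 = 13/3 = 4.3333
  S[U,V] = ((-2.5)·(0.25) + (-0.5)·(0.25) + (2.5)·(-1.75) + (0.5)·(1.25)) / 3 = -4.5/3 = -1.5
  S[V,V] = ((0.25)·(0.25) + (0.25)·(0.25) + (-1.75)·(-1.75) + (1.25)·(1.25)) / 3 = 4.75/3 = 1.5833

S is symmetric (S[j,i] = S[i,j]). Assembling:

S = [[4.3333, -1.5],
 [-1.5, 1.5833]]


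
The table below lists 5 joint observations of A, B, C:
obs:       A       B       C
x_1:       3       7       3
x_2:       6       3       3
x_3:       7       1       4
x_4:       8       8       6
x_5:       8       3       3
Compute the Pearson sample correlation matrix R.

Step 1 — column means:
  mean(A) = (3 + 6 + 7 + 8 + 8) / 5 = 32/5 = 6.4
  mean(B) = (7 + 3 + 1 + 8 + 3) / 5 = 22/5 = 4.4
  mean(C) = (3 + 3 + 4 + 6 + 3) / 5 = 19/5 = 3.8

Step 2 — sample variances and covariances s[i,j] = (1/(n-1)) · Σ_k (x_{k,i} - mean_i) · (x_{k,j} - mean_j), with n-1 = 4:
  s[A,A] = ((-3.4)·(-3.4) + (-0.4)·(-0.4) + (0.6)·(0.6) + (1.6)·(1.6) + (1.6)·(1.6)) / 4 = 17.2/4 = 4.3
  s[A,B] = ((-3.4)·(2.6) + (-0.4)·(-1.4) + (0.6)·(-3.4) + (1.6)·(3.6) + (1.6)·(-1.4)) / 4 = -6.8/4 = -1.7
  s[A,C] = ((-3.4)·(-0.8) + (-0.4)·(-0.8) + (0.6)·(0.2) + (1.6)·(2.2) + (1.6)·(-0.8)) / 4 = 5.4/4 = 1.35
  s[B,B] = ((2.6)·(2.6) + (-1.4)·(-1.4) + (-3.4)·(-3.4) + (3.6)·(3.6) + (-1.4)·(-1.4)) / 4 = 35.2/4 = 8.8
  s[B,C] = ((2.6)·(-0.8) + (-1.4)·(-0.8) + (-3.4)·(0.2) + (3.6)·(2.2) + (-1.4)·(-0.8)) / 4 = 7.4/4 = 1.85
  s[C,C] = ((-0.8)·(-0.8) + (-0.8)·(-0.8) + (0.2)·(0.2) + (2.2)·(2.2) + (-0.8)·(-0.8)) / 4 = 6.8/4 = 1.7
  Sample standard deviations s_i = √(s[i,i]):
  s(A) = √(4.3) = 2.0736
  s(B) = √(8.8) = 2.9665
  s(C) = √(1.7) = 1.3038

Step 3 — r_{ij} = s_{ij} / (s_i · s_j):
  r[A,A] = 1 (diagonal).
  r[A,B] = -1.7 / (2.0736 · 2.9665) = -1.7 / 6.1514 = -0.2764
  r[A,C] = 1.35 / (2.0736 · 1.3038) = 1.35 / 2.7037 = 0.4993
  r[B,B] = 1 (diagonal).
  r[B,C] = 1.85 / (2.9665 · 1.3038) = 1.85 / 3.8678 = 0.4783
  r[C,C] = 1 (diagonal).

R is symmetric with unit diagonal. Assembling:

R = [[1, -0.2764, 0.4993],
 [-0.2764, 1, 0.4783],
 [0.4993, 0.4783, 1]]


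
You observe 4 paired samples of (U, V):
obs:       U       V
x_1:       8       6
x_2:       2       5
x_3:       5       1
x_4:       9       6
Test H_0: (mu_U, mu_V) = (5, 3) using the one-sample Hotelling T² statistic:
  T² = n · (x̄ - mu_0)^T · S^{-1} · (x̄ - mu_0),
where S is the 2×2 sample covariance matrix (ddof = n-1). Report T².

Step 1 — sample mean vector:
  mean(U) = (8 + 2 + 5 + 9) / 4 = 24/4 = 6
  mean(V) = (6 + 5 + 1 + 6) / 4 = 18/4 = 4.5
  x̄ = (6, 4.5),  deviation x̄ - mu_0 = (6, 4.5) - (5, 3) = (1, 1.5).

Step 2 — sample covariance matrix, S[i,j] = (1/(n-1)) · Σ_k (x_{k,i} - mean_i) · (x_{k,j} - mean_j), divisor n-1 = 3:
  S[U,U] = ((2)·(2) + (-4)·(-4) + (-1)·(-1) + (3)·(3)) / 3 = 30/3 = 10
  S[U,V] = ((2)·(1.5) + (-4)·(0.5) + (-1)·(-3.5) + (3)·(1.5)) / 3 = 9/3 = 3
  S[V,V] = ((1.5)·(1.5) + (0.5)·(0.5) + (-3.5)·(-3.5) + (1.5)·(1.5)) / 3 = 17/3 = 5.6667
  S = [[10, 3],
 [3, 5.6667]].

Step 3 — invert S. det(S) = 10·5.6667 - (3)² = 47.6667.
  S^{-1} = (1/det) · [[d, -b], [-b, a]] = [[0.1189, -0.0629],
 [-0.0629, 0.2098]].

Step 4 — quadratic form (x̄ - mu_0)^T · S^{-1} · (x̄ - mu_0):
  S^{-1} · (x̄ - mu_0) = (0.0245, 0.2517),
  (x̄ - mu_0)^T · [...] = (1)·(0.0245) + (1.5)·(0.2517) = 0.4021.

Step 5 — scale by n: T² = 4 · 0.4021 = 1.6084.

T² ≈ 1.6084
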